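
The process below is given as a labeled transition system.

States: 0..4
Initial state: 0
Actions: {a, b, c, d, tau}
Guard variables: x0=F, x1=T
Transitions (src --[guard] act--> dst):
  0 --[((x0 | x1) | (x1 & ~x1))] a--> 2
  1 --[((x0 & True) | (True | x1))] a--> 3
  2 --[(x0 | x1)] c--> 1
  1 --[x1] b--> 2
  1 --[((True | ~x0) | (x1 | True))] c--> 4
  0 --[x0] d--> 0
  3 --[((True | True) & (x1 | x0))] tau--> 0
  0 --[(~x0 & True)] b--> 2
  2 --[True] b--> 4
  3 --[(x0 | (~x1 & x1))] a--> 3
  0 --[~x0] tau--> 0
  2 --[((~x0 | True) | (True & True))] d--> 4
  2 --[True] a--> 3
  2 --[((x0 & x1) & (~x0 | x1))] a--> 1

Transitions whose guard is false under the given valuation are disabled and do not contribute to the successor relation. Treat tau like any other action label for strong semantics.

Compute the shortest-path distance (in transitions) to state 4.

BFS to 4:
  L0 = {0}
  L1 = {2}
  L2 = {1,3,4}
depth(4)=2, e.g. a·b

Answer: 2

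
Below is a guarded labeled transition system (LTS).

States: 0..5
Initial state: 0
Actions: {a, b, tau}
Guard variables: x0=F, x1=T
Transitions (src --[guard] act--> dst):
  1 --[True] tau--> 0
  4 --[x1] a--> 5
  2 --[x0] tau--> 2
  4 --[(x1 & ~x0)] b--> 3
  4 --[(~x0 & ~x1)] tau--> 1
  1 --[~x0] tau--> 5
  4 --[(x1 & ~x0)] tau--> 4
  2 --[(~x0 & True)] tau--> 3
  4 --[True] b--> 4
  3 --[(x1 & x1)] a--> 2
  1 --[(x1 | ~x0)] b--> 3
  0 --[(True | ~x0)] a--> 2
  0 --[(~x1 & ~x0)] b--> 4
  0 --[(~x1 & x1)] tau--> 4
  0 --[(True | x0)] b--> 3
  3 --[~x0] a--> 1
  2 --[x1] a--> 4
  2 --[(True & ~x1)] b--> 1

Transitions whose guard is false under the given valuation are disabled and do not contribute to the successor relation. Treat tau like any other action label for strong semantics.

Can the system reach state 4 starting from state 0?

Answer: REACHABLE

Analysis:
Guard filter leaves 13 enabled edge(s).
depth 0: {0}
depth 1: {2,3}  total {0,2,3}
depth 2: {1,4}  total {0,1,2,3,4}
depth 3: {5}  total {0,1,2,3,4,5}
Reachable = {0,1,2,3,4,5}
trace reaching 4: a·a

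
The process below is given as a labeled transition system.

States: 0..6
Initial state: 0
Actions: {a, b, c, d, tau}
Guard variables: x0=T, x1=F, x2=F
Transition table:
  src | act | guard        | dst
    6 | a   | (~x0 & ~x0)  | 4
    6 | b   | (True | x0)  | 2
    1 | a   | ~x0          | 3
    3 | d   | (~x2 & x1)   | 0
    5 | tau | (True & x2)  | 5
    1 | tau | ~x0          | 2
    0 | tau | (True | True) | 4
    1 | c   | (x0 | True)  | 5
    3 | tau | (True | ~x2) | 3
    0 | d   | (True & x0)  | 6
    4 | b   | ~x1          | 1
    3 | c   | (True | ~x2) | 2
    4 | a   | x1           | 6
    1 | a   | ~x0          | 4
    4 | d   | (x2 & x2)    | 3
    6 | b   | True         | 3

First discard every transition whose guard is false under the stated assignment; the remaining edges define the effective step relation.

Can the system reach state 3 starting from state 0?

Answer: REACHABLE

Analysis:
8 transition(s) survive guard evaluation.
L0 = {0}
L1 = {4,6}  now seen {0,4,6}
L2 = {1,2,3}  now seen {0,1,2,3,4,6}
L3 = {5}  now seen {0,1,2,3,4,5,6}
Reach set: {0,1,2,3,4,5,6}
trace reaching 3: d·b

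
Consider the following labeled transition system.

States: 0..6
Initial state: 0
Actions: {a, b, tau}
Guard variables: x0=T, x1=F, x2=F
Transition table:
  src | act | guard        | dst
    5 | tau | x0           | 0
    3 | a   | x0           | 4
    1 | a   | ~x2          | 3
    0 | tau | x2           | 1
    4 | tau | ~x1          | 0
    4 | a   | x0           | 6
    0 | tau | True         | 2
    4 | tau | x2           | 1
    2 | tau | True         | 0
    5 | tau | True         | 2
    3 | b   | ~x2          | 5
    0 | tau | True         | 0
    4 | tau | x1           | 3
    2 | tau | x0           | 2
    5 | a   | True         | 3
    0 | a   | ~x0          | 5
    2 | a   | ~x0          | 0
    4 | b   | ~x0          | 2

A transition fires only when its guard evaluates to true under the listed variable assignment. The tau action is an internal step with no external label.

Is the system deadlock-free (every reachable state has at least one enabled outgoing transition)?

R = {0,2}
  0: tau→0  tau→2  [deg 2]
  2: tau→0  tau→2  [deg 2]

Answer: DEADLOCK-FREE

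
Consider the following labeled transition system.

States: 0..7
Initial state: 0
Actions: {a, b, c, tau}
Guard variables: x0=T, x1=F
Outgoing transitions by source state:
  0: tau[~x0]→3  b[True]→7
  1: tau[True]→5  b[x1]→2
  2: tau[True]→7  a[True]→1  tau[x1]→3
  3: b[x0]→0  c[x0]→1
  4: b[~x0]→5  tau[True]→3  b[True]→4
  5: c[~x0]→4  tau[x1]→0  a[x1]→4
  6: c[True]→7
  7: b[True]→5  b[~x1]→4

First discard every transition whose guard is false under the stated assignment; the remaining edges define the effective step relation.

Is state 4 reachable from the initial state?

11 transition(s) survive guard evaluation.
depth 0: {0}
depth 1: {7}  now seen {0,7}
depth 2: {4,5}  now seen {0,4,5,7}
depth 3: {3}  now seen {0,3,4,5,7}
depth 4: {1}  now seen {0,1,3,4,5,7}
Reachable = {0,1,3,4,5,7}
witness 4: b·b

Answer: REACHABLE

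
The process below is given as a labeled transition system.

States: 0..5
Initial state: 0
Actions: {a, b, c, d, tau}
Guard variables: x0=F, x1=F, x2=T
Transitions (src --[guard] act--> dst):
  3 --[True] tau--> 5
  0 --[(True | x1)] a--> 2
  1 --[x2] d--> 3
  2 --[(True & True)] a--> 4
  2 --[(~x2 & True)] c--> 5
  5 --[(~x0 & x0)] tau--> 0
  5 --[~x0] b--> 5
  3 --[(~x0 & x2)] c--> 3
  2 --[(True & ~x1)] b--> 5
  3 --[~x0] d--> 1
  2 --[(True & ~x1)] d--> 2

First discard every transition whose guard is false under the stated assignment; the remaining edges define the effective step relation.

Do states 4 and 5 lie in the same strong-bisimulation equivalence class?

Answer: NOT BISIMILAR

Working:
Refine partition for ~:
  P[0] = {{0,1,2,3,4,5}}
  P[1] = {{0},{1},{2},{3},{4},{5}}
Fixed point at round 2; 6 class(es).
4∈{4}, 5∈{5}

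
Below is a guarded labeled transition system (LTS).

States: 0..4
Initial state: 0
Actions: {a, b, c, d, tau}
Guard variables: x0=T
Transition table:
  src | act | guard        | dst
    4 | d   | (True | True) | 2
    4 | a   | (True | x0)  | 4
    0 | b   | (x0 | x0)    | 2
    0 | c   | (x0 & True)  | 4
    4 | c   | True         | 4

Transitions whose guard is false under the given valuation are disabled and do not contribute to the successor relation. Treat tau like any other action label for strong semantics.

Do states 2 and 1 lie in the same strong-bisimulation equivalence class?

Bisimulation quotient by refinement:
  π0 = {{0,1,2,3,4}}
  π1 = {{0},{1,2,3},{4}}
Fixed point at round 2; 3 class(es).
[2]={1,2,3}  [1]={1,2,3}

Answer: BISIMILAR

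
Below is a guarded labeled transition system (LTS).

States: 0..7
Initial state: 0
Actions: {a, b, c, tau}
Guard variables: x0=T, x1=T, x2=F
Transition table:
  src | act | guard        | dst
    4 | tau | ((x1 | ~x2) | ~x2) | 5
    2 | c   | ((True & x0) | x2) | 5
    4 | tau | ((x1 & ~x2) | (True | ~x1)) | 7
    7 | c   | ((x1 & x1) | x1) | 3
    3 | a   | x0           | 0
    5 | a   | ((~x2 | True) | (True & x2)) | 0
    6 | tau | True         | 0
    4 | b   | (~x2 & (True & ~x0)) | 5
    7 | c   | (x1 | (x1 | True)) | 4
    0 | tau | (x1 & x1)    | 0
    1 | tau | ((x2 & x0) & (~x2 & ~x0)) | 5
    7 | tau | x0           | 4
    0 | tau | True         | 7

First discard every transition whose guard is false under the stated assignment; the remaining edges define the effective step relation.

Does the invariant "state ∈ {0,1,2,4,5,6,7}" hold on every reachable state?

Answer: INVARIANT VIOLATED at state 3

Working:
Safe = {0,1,2,4,5,6,7}
Reachable = {0,3,4,5,7}
  0: safe
  3: outside
  4: safe
  5: safe
  7: safe
reach 3 via tau·c — violates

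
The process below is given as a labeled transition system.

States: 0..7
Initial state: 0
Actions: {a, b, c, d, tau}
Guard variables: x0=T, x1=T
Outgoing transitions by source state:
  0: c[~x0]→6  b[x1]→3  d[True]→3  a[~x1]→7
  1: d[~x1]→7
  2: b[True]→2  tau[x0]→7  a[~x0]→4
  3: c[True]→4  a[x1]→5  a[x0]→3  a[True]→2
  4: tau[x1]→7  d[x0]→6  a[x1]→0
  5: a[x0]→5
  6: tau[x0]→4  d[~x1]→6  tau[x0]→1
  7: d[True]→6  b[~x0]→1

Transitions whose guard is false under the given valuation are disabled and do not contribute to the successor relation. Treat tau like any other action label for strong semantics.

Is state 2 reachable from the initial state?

After dropping false guards: 15 live edges.
Layer 0: {0}
Layer 1: {3}  now seen {0,3}
Layer 2: {2,4,5}  now seen {0,2,3,4,5}
Layer 3: {6,7}  now seen {0,2,3,4,5,6,7}
Layer 4: {1}  now seen {0,1,2,3,4,5,6,7}
Reach set: {0,1,2,3,4,5,6,7}
witness 2: b·a

Answer: REACHABLE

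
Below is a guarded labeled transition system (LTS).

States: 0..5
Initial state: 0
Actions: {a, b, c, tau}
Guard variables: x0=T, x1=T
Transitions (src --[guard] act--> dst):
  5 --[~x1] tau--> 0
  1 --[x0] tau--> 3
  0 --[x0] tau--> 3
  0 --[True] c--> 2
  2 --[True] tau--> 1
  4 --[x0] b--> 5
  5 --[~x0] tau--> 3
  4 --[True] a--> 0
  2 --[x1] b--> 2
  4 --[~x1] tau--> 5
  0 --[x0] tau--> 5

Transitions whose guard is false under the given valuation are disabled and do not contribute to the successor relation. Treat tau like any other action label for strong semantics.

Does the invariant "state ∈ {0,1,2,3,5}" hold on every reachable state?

Answer: INVARIANT HOLDS

Trace:
Inv-set: {0,1,2,3,5}
R = {0,1,2,3,5}
  0: ok
  1: ok
  2: ok
  3: ok
  5: ok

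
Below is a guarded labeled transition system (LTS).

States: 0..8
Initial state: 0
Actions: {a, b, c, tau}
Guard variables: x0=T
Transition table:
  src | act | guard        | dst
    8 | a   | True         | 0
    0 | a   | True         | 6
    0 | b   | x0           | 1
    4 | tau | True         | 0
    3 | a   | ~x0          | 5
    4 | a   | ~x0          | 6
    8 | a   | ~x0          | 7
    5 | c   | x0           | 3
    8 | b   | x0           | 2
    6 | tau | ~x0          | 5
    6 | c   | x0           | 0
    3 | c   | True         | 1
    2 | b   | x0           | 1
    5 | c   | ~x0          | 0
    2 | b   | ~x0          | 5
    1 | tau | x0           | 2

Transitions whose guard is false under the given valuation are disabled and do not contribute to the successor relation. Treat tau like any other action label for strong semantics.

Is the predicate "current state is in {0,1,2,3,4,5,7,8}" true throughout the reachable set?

Inv-set: {0,1,2,3,4,5,7,8}
Reachable = {0,1,2,6}
  0: safe
  1: safe
  2: safe
  6: VIOLATES
reach 6 via a — violates

Answer: INVARIANT VIOLATED at state 6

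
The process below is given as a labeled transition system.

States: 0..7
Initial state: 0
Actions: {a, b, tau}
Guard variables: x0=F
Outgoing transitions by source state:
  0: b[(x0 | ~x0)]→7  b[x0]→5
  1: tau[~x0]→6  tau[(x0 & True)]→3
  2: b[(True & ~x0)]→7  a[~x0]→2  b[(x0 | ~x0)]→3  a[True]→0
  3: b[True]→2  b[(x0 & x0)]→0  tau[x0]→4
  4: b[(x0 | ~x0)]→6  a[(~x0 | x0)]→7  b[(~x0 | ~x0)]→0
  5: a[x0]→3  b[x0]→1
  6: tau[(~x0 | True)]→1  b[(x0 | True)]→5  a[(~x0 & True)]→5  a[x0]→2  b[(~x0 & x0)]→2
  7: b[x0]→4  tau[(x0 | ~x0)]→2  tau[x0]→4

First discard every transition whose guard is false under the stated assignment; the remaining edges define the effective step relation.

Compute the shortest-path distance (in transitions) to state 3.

Layered search for 3:
  depth 0: {0}
  depth 1: {7}
  depth 2: {2}
  depth 3: {3}
first hit 3 at d=3 via b·tau·b

Answer: 3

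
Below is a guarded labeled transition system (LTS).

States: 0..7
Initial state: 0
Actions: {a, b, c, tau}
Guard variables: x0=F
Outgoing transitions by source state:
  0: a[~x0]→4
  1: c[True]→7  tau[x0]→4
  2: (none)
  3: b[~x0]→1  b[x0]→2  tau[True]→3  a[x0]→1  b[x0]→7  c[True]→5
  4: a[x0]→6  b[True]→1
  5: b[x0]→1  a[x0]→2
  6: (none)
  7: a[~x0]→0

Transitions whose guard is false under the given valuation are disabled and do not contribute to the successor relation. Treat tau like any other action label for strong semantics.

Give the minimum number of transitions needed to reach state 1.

Answer: 2

Trace:
BFS to 1:
  L0 = {0}
  L1 = {4}
  L2 = {1}
depth(1)=2, e.g. a·b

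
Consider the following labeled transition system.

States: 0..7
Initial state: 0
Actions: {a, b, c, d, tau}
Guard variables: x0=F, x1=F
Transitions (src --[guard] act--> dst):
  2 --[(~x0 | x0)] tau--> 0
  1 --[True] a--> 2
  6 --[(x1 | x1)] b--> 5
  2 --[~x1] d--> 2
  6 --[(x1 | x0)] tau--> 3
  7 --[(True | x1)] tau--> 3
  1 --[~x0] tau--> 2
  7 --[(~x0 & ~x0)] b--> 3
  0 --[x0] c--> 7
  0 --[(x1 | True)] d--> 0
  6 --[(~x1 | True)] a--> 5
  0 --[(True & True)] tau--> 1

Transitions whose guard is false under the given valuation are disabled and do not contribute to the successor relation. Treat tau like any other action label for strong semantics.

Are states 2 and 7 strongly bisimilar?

Refine partition for ~:
  π0 = {{0,1,2,3,4,5,6,7}}
  π1 = {{0,2},{1},{3,4,5},{6},{7}}
  π2 = {{0},{1},{2},{3,4,5},{6},{7}}
6 equivalence class(es) (converged in 3)
[2]={2}  [7]={7}

Answer: NOT BISIMILAR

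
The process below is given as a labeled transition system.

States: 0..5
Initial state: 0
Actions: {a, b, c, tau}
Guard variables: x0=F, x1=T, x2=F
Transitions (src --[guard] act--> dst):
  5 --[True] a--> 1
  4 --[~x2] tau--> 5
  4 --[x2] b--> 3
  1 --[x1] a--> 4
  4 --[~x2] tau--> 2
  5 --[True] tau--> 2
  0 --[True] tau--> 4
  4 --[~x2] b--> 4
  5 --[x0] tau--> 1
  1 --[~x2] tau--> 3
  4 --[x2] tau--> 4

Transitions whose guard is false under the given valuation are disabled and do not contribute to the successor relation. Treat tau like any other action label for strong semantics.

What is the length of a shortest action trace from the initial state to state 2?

Answer: 2

Working:
Layered search for 2:
  depth 0: {0}
  depth 1: {4}
  depth 2: {2,5}
first hit 2 at d=2 via tau·tau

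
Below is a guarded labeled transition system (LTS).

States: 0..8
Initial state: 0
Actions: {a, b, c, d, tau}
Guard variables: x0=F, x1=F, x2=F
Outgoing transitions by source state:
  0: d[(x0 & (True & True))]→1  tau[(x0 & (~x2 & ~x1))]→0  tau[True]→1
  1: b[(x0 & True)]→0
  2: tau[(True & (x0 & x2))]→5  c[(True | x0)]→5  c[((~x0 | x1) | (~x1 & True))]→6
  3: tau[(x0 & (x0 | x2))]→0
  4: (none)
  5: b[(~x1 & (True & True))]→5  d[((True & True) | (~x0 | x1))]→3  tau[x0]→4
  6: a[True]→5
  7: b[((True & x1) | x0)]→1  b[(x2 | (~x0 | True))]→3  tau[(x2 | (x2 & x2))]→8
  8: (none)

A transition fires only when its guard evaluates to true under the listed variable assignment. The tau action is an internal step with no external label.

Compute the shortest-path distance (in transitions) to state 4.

Answer: UNREACHABLE

Working:
BFS to 4:
  depth 0: {0}
  depth 1: {1}
4 never appears.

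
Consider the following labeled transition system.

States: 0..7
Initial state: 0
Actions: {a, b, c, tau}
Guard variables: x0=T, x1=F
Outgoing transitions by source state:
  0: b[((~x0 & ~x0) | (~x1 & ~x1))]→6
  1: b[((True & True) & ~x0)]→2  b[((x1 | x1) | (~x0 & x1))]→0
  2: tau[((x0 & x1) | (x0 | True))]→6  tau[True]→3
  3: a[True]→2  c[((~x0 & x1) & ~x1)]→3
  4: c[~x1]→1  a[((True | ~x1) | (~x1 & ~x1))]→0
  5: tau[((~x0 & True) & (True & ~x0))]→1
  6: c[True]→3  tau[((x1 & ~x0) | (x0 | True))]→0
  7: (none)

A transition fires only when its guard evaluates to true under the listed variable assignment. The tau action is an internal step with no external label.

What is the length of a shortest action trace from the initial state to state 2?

Breadth-first toward 2:
  depth 0: {0}
  depth 1: {6}
  depth 2: {3}
  depth 3: {2}
first hit 2 at d=3 via b·c·a

Answer: 3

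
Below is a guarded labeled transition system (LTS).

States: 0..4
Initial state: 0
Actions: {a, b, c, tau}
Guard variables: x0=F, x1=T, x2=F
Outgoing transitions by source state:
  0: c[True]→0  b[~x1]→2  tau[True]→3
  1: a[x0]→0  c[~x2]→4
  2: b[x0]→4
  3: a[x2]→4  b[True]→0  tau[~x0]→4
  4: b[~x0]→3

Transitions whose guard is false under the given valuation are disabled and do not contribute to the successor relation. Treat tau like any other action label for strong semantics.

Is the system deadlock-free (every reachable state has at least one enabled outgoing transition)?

Answer: DEADLOCK-FREE

Analysis:
Reachable = {0,3,4}
  0: c→0  tau→3  [2 exit(s)]
  3: b→0  tau→4  [2 exit(s)]
  4: b→3  [1 exit(s)]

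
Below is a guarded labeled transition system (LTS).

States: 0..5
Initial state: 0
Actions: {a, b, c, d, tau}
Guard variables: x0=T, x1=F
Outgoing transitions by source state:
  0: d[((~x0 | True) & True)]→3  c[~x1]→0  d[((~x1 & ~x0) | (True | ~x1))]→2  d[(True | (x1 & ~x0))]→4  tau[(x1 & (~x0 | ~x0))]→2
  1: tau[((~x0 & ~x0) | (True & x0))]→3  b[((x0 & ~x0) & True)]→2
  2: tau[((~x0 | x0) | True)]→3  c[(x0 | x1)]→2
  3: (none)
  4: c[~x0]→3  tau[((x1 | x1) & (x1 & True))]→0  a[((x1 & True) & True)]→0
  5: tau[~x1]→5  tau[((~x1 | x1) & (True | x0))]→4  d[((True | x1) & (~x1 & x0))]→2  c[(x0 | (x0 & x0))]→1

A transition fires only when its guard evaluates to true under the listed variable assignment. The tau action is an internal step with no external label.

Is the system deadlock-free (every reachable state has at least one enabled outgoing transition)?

Answer: DEADLOCK at state 3

Working:
R = {0,2,3,4}
  0: c→0  d→2  d→3  d→4  [4 exit(s)]
  2: c→2  tau→3  [2 exit(s)]
  3: ∅  [no exit]
  4: ∅  [no exit]
trace reaching 3: d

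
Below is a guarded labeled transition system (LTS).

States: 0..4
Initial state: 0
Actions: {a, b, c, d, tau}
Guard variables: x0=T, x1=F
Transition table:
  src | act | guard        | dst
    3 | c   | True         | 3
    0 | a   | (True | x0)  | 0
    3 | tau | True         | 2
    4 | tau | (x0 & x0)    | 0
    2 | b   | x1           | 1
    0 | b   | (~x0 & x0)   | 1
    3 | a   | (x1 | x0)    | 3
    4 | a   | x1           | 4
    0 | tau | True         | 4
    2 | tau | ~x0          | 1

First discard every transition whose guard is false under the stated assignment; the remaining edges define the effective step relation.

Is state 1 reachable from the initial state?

Answer: UNREACHABLE

Analysis:
6 transition(s) survive guard evaluation.
L0 = {0}
L1 = {4}  now seen {0,4}
Reach set: {0,4}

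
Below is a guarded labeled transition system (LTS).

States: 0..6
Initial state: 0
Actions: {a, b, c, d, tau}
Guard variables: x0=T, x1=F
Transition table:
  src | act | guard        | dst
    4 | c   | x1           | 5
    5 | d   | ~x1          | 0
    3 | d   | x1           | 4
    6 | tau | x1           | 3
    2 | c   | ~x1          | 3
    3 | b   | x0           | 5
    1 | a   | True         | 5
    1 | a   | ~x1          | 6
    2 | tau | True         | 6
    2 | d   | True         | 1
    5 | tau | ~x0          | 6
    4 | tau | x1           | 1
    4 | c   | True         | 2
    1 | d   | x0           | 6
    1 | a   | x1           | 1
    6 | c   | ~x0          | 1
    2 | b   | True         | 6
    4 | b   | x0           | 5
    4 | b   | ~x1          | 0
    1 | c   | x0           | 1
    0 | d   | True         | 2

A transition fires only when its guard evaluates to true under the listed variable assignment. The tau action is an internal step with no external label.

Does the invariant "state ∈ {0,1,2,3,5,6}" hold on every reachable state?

Inv-set: {0,1,2,3,5,6}
Reachable = {0,1,2,3,5,6}
  0: ok
  1: ok
  2: ok
  3: ok
  5: ok
  6: ok

Answer: INVARIANT HOLDS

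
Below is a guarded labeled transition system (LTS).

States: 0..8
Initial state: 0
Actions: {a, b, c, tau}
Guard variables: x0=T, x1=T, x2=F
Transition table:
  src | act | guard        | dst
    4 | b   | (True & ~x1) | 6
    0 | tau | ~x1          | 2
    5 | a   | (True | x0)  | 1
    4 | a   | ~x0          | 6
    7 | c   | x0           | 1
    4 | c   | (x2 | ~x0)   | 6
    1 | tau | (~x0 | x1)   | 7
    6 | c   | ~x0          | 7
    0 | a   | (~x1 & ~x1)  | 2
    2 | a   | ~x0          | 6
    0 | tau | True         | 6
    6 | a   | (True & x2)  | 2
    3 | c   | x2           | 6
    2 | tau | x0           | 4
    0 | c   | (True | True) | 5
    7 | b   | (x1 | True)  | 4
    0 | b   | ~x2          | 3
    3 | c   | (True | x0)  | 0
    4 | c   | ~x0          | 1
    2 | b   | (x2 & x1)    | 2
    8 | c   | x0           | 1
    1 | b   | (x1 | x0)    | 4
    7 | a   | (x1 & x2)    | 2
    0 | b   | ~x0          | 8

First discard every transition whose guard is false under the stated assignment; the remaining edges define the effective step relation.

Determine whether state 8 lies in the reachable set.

Answer: UNREACHABLE

Trace:
Guard filter leaves 11 enabled edge(s).
Layer 0: {0}
Layer 1: {3,5,6}  now seen {0,3,5,6}
Layer 2: {1}  now seen {0,1,3,5,6}
Layer 3: {4,7}  now seen {0,1,3,4,5,6,7}
R = {0,1,3,4,5,6,7}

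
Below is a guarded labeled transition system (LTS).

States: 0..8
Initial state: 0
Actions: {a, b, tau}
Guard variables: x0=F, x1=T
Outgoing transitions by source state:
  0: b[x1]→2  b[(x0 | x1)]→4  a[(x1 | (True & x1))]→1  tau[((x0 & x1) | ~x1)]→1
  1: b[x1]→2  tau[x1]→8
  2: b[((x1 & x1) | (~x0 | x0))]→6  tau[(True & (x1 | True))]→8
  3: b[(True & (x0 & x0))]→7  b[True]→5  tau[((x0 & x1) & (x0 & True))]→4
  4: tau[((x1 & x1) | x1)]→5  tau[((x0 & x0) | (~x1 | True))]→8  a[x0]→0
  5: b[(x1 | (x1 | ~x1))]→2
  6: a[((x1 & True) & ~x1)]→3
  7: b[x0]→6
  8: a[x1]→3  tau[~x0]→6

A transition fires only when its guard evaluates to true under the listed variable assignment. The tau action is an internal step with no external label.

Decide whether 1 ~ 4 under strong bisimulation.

Answer: NOT BISIMILAR

Analysis:
Bisimulation quotient by refinement:
  P[0] = {{0,1,2,3,4,5,6,7,8}}
  P[1] = {{0},{1,2},{3,5},{4},{6,7},{8}}
  P[2] = {{0},{1},{2},{3},{4},{5},{6,7},{8}}
8 equivalence class(es) (converged in 3)
[1]={1}  [4]={4}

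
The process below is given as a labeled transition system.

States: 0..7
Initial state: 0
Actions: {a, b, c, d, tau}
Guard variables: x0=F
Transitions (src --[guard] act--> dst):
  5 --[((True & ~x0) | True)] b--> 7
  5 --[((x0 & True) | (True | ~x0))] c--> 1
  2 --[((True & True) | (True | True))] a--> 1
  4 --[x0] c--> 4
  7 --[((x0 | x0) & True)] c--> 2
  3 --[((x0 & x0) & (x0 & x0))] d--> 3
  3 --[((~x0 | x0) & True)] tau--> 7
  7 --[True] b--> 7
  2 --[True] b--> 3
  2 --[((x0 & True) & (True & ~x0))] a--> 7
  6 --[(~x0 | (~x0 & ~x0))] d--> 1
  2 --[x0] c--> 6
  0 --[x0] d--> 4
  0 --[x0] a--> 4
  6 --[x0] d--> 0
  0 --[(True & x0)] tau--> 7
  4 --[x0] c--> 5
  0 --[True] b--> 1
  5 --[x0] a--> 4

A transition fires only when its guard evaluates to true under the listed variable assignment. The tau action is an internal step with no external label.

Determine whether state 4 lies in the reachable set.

Answer: UNREACHABLE

Working:
Guard filter leaves 8 enabled edge(s).
Layer 0: {0}
Layer 1: {1}  now seen {0,1}
Reachable = {0,1}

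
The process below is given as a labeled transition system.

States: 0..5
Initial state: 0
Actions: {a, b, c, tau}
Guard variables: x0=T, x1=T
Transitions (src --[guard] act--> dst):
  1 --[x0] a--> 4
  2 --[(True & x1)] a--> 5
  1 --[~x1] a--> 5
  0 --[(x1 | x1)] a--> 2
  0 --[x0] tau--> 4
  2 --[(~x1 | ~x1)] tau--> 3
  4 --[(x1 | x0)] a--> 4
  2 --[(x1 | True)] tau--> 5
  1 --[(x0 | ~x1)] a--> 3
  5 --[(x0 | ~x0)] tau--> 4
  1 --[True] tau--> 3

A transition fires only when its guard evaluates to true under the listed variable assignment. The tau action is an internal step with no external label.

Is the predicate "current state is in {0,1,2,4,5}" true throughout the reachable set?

Answer: INVARIANT HOLDS

Working:
Inv-set: {0,1,2,4,5}
Reachable = {0,2,4,5}
  0: ✓
  2: ✓
  4: ✓
  5: ✓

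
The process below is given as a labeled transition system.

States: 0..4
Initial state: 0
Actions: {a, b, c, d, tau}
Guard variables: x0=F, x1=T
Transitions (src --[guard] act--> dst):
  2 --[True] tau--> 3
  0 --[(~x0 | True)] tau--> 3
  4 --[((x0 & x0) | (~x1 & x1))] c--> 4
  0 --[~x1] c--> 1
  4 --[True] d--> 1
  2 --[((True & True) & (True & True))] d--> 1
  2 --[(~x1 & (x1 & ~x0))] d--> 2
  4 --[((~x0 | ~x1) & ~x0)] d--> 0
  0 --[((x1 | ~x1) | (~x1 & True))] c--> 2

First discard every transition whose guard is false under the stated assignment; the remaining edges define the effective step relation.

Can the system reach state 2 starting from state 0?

6 transition(s) survive guard evaluation.
L0 = {0}
L1 = {2,3}  total {0,2,3}
L2 = {1}  total {0,1,2,3}
R = {0,1,2,3}
trace reaching 2: c

Answer: REACHABLE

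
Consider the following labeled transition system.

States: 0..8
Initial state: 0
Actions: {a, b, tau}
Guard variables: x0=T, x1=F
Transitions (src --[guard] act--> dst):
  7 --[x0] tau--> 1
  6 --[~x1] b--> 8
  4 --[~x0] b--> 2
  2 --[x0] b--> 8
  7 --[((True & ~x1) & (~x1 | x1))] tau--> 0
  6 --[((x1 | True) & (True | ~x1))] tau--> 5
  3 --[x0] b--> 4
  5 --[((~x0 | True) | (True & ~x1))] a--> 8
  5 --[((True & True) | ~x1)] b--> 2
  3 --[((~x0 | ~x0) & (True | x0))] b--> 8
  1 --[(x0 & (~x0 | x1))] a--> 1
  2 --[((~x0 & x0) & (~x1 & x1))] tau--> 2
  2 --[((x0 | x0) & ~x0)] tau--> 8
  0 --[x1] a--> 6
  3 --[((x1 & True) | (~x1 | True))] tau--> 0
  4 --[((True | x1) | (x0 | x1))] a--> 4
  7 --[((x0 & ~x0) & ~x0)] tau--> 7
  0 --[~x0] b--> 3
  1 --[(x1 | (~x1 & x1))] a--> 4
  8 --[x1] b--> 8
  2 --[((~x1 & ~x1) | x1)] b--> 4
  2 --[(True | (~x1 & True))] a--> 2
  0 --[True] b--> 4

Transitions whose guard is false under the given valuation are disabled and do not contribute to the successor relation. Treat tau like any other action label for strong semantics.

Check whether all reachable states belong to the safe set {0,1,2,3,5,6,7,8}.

Inv-set: {0,1,2,3,5,6,7,8}
Reach set: {0,4}
  0: safe
  4: VIOLATES
counterexample path to 4: b

Answer: INVARIANT VIOLATED at state 4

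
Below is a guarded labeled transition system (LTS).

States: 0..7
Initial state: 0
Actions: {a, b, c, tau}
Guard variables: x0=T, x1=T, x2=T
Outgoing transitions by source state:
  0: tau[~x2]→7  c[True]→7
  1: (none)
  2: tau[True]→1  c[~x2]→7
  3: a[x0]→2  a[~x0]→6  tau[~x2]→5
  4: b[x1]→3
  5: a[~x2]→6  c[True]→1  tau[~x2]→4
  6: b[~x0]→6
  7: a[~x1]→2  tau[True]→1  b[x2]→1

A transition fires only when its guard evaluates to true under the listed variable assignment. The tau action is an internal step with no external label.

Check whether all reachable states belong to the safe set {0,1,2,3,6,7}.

Safe = {0,1,2,3,6,7}
R = {0,1,7}
  0: ✓
  1: ✓
  7: ✓

Answer: INVARIANT HOLDS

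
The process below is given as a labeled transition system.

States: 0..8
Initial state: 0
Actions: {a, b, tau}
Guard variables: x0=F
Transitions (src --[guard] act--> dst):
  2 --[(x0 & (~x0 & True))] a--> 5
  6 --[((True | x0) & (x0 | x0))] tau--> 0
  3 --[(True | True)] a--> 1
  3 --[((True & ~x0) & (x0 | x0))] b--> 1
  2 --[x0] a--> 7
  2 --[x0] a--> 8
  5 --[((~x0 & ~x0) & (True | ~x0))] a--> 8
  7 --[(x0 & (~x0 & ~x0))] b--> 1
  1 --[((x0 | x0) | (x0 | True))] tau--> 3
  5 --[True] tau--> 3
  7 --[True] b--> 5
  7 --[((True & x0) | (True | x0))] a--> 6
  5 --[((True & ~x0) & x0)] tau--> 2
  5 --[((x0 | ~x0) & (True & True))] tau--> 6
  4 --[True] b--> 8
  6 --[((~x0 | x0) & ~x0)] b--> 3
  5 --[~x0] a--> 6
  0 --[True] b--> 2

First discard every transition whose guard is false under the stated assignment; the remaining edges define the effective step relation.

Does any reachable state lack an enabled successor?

Reach set: {0,2}
  0: b→2  [1 exit(s)]
  2: ∅  [deadlock]
trace reaching 2: b

Answer: DEADLOCK at state 2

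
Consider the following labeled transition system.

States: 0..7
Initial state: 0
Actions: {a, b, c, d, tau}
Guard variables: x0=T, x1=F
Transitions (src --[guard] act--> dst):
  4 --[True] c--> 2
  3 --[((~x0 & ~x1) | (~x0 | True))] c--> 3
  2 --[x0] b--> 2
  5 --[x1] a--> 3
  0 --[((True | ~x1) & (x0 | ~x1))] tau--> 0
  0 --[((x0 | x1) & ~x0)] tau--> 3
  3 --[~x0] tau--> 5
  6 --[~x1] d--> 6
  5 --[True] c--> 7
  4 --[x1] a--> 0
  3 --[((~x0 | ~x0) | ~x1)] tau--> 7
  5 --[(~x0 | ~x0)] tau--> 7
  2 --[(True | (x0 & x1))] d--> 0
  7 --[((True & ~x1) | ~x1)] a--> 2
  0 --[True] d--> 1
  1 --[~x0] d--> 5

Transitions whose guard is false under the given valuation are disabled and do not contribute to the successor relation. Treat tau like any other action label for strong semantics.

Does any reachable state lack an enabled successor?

Answer: DEADLOCK at state 1

Analysis:
R = {0,1}
  0: d→1  tau→0  [2 exit(s)]
  1: ∅  [no exit]
trace reaching 1: d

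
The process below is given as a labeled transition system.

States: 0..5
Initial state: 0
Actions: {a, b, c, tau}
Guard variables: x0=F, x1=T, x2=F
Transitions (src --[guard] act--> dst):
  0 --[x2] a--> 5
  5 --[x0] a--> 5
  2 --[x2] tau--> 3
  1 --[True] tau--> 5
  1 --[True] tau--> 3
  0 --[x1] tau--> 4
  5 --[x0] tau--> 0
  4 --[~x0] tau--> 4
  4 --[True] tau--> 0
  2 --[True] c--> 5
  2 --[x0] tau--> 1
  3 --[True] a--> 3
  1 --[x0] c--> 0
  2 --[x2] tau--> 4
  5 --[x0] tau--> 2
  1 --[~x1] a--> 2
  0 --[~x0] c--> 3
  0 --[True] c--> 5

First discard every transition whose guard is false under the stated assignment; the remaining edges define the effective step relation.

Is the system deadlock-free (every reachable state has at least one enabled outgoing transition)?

R = {0,3,4,5}
  0: c→3  c→5  tau→4  [3 out]
  3: a→3  [1 out]
  4: tau→0  tau→4  [2 out]
  5: ∅  [no exit]
witness 5: c

Answer: DEADLOCK at state 5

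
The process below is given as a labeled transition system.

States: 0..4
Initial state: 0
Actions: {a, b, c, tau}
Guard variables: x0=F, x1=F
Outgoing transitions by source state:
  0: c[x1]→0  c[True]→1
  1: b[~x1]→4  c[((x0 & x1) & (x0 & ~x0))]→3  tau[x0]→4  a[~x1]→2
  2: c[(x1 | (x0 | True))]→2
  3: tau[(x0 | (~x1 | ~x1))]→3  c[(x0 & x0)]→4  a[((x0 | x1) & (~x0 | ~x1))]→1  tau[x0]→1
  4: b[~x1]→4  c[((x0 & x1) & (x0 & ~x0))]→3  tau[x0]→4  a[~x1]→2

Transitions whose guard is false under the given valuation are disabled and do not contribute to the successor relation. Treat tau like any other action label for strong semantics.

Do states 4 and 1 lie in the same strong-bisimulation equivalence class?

Refine partition for ~:
  round 0: {{0,1,2,3,4}}
  round 1: {{0,2},{1,4},{3}}
  round 2: {{0},{1,4},{2},{3}}
Fixed point at round 3; 4 class(es).
4∈{1,4}, 1∈{1,4}

Answer: BISIMILAR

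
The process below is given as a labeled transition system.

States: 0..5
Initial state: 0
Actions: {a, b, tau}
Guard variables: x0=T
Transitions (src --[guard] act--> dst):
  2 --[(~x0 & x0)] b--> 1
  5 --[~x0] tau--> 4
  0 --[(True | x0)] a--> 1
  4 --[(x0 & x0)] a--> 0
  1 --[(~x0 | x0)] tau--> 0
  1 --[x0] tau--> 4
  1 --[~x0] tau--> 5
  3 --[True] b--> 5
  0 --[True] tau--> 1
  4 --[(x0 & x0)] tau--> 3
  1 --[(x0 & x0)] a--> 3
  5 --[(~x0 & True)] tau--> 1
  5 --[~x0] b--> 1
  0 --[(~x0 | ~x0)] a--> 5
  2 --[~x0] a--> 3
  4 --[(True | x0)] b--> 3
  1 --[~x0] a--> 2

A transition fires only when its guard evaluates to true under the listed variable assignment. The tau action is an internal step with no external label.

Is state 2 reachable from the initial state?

9 transition(s) survive guard evaluation.
L0 = {0}
L1 = {1}  cumulative {0,1}
L2 = {3,4}  cumulative {0,1,3,4}
L3 = {5}  cumulative {0,1,3,4,5}
Reachable = {0,1,3,4,5}

Answer: UNREACHABLE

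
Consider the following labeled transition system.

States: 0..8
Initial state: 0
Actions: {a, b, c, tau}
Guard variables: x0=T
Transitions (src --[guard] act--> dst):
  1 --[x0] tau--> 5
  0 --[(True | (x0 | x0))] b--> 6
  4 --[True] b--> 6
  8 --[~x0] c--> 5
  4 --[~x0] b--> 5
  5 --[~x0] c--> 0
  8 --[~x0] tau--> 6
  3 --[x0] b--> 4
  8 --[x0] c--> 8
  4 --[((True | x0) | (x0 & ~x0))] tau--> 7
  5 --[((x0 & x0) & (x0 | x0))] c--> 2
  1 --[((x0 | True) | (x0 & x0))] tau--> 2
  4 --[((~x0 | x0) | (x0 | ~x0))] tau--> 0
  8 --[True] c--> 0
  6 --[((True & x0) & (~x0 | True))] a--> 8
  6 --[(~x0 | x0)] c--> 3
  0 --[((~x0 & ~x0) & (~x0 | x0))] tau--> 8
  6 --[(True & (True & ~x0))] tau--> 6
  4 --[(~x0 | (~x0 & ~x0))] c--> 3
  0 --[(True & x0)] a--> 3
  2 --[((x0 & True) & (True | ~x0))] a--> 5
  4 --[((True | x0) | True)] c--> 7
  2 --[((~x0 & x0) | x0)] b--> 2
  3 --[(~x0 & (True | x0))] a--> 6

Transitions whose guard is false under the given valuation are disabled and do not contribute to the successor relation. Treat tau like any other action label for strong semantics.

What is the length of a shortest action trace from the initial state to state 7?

Layered search for 7:
  L0 = {0}
  L1 = {3,6}
  L2 = {4,8}
  L3 = {7}
first hit 7 at d=3 via a·b·c

Answer: 3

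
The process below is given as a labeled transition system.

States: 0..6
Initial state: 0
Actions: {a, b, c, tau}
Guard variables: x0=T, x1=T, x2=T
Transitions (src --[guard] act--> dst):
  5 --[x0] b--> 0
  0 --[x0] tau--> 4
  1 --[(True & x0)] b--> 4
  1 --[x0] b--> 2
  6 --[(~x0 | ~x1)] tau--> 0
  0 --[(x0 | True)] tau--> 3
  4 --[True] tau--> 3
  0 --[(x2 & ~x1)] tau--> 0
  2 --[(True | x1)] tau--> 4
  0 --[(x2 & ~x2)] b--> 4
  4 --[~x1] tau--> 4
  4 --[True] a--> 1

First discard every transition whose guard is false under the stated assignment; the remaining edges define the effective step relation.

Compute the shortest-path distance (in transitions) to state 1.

Answer: 2

Trace:
Layered search for 1:
  Layer 0: {0}
  Layer 1: {3,4}
  Layer 2: {1}
depth(1)=2, e.g. tau·a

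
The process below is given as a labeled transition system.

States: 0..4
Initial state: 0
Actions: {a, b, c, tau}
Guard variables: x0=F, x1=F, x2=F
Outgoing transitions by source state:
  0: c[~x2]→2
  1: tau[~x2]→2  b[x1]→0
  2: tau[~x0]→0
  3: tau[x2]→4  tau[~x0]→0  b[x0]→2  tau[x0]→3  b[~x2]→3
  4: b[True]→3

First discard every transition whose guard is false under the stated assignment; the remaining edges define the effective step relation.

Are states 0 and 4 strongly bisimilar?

Answer: NOT BISIMILAR

Trace:
Bisimulation quotient by refinement:
  P[0] = {{0,1,2,3,4}}
  P[1] = {{0},{1,2},{3},{4}}
  P[2] = {{0},{1},{2},{3},{4}}
stable after 3 split(s): 5 block(s)
0∈{0}, 4∈{4}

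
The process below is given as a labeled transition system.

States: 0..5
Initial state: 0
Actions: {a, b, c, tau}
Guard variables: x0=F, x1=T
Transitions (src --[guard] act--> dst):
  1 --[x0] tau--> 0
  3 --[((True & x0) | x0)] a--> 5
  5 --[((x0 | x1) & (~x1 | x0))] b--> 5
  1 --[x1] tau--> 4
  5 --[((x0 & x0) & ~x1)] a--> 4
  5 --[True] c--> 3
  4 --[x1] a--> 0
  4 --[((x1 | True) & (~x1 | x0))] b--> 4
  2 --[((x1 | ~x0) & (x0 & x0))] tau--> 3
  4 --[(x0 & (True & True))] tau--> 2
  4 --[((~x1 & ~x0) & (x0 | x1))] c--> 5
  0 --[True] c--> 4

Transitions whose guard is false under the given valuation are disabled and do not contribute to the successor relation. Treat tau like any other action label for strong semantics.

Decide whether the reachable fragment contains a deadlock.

R = {0,4}
  0: c→4  [deg 1]
  4: a→0  [deg 1]

Answer: DEADLOCK-FREE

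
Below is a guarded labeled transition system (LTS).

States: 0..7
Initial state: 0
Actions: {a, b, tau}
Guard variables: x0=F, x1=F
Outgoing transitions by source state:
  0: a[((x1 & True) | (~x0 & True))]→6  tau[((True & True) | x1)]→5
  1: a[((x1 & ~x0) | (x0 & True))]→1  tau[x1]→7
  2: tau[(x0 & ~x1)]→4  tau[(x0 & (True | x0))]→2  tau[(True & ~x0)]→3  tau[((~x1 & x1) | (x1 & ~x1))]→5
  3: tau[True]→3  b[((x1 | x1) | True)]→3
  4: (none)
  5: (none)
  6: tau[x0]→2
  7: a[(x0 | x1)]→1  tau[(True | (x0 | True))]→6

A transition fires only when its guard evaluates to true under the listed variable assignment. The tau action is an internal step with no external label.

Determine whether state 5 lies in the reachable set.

Answer: REACHABLE

Trace:
After dropping false guards: 6 live edges.
depth 0: {0}
depth 1: {5,6}  now seen {0,5,6}
Reach set: {0,5,6}
trace reaching 5: tau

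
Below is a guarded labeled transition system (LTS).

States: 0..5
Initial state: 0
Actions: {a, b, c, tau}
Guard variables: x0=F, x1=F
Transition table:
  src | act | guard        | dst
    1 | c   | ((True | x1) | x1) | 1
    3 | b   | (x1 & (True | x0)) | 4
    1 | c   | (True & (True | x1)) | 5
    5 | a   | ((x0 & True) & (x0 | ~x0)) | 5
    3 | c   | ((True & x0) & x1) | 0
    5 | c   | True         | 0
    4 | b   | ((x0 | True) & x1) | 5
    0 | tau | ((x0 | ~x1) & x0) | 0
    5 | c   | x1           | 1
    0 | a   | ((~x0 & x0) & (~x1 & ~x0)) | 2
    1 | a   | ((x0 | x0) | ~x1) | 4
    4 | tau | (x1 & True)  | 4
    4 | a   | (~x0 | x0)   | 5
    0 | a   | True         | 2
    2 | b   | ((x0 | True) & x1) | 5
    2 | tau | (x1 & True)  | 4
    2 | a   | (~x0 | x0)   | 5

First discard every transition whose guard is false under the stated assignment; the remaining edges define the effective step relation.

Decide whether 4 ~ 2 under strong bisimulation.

Bisimulation quotient by refinement:
  round 0: {{0,1,2,3,4,5}}
  round 1: {{0,2,4},{1},{3},{5}}
  round 2: {{0},{1},{2,4},{3},{5}}
5 equivalence class(es) (converged in 3)
4∈{2,4}, 2∈{2,4}

Answer: BISIMILAR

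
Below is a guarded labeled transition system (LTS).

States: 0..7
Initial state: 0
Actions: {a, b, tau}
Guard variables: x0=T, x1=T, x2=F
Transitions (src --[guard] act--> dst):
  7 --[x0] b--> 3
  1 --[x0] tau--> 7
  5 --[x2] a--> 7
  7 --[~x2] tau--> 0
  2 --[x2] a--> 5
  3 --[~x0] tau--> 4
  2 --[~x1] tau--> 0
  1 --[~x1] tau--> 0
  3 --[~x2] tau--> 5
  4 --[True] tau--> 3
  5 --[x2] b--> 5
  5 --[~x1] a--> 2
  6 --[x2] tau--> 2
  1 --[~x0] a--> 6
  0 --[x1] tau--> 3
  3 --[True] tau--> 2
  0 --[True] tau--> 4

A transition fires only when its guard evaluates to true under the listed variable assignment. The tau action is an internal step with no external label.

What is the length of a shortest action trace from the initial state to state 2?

BFS to 2:
  depth 0: {0}
  depth 1: {3,4}
  depth 2: {2,5}
2 enters at depth 2; path tau·tau

Answer: 2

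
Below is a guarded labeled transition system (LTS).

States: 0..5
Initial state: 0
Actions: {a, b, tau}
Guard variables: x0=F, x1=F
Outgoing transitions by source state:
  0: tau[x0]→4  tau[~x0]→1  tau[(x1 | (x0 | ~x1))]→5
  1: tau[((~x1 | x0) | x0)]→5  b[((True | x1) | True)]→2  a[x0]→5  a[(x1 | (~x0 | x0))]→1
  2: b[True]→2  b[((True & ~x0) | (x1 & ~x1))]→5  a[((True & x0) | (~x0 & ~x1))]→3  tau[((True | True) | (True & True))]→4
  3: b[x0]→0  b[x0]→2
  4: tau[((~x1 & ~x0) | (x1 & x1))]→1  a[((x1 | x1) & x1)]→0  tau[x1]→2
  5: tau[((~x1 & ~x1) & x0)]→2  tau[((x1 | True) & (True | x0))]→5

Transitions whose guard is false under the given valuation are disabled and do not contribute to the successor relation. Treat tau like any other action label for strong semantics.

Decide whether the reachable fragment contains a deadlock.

Reachable = {0,1,2,3,4,5}
  0: tau→1  tau→5  [deg 2]
  1: a→1  b→2  tau→5  [deg 3]
  2: a→3  b→2  b→5  tau→4  [deg 4]
  3: ∅  [deadlock]
  4: tau→1  [deg 1]
  5: tau→5  [deg 1]
witness 3: tau·b·a

Answer: DEADLOCK at state 3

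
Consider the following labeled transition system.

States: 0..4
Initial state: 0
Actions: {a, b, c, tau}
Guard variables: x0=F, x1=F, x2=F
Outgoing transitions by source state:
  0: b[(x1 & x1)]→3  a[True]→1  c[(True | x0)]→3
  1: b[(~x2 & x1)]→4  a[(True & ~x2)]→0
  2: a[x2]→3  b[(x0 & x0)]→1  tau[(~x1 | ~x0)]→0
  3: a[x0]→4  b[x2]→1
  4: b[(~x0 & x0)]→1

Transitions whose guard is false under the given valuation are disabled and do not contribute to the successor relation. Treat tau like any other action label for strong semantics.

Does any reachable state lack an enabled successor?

Reach set: {0,1,3}
  0: a→1  c→3  [deg 2]
  1: a→0  [deg 1]
  3: ∅  [no exit]
trace reaching 3: c

Answer: DEADLOCK at state 3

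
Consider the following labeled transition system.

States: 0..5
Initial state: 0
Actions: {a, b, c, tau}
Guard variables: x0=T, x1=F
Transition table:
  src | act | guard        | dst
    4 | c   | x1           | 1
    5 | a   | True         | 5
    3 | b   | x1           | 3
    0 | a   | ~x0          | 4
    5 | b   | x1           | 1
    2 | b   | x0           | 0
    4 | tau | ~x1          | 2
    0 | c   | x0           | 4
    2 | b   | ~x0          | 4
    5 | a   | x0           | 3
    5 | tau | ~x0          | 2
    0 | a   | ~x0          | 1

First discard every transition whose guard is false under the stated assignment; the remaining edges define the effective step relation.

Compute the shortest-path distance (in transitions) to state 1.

Layered search for 1:
  depth 0: {0}
  depth 1: {4}
  depth 2: {2}
1 never appears.

Answer: UNREACHABLE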